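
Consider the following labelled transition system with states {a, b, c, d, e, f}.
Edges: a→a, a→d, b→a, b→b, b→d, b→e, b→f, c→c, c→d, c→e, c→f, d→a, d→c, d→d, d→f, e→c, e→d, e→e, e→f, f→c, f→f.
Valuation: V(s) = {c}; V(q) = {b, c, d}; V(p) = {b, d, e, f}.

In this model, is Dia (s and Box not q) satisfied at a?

No

At a: Dia (s and Box not q) requires s and Box not q at some successor in {a, d}.
  At a: s and Box not q is false.
  At d: s and Box not q is false.
So Dia (s and Box not q) is false at a.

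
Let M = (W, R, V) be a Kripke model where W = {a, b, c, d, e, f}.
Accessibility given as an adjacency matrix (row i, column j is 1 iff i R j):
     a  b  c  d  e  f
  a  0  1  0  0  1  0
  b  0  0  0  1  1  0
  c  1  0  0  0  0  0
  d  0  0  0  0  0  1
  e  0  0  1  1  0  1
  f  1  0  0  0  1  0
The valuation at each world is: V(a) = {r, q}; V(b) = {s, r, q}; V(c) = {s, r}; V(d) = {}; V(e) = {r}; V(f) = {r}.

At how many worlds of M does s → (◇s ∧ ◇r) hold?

Recall that ◇ψ holds at a world iff ψ holds at some accessible world.
Let φ = s → (◇s ∧ ◇r). Evaluate φ at each world:
  a (successors {b, e}): φ is true.
  b (successors {d, e}): φ is false.
  c (successors {a}): φ is false.
  d (successors {f}): φ is true.
  e (successors {c, d, f}): φ is true.
  f (successors {a, e}): φ is true.
For instance, at f:
  At f: s is false, ◇s ∧ ◇r is false, so s → (◇s ∧ ◇r) is true.
    At f: ◇s is false, ◇r is true, so ◇s ∧ ◇r is false.
      At f: ◇s requires s at some successor in {a, e}.
        At a: s is false.
        At e: s is false.
      So ◇s is false at f.
      At f: ◇r requires r at some successor in {a, e}.
        r holds at a, so ◇r is true at f.
Satisfying worlds: {a, d, e, f}

4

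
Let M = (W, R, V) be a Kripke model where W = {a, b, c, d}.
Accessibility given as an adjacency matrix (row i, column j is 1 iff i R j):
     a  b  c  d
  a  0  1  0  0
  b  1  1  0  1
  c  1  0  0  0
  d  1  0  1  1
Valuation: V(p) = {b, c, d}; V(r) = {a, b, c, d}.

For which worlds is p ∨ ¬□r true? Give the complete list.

b, c, d

Recall that □ψ holds at a world iff ψ holds at every accessible world, and ◇ψ holds iff ψ holds at some accessible world.
Let φ = p ∨ ¬□r. Evaluate φ at each world:
  a (successors {b}): φ is false.
  b (successors {a, b, d}): φ is true.
  c (successors {a}): φ is true.
  d (successors {a, c, d}): φ is true.
For instance, at c:
  At c: p is true, ¬□r is false, so p ∨ ¬□r is true.
    At c: □r is true, so ¬□r is false.
      At c: □r requires r at every successor {a}.
        At a: r is true.
      So □r is true at c.
Satisfying worlds: {b, c, d}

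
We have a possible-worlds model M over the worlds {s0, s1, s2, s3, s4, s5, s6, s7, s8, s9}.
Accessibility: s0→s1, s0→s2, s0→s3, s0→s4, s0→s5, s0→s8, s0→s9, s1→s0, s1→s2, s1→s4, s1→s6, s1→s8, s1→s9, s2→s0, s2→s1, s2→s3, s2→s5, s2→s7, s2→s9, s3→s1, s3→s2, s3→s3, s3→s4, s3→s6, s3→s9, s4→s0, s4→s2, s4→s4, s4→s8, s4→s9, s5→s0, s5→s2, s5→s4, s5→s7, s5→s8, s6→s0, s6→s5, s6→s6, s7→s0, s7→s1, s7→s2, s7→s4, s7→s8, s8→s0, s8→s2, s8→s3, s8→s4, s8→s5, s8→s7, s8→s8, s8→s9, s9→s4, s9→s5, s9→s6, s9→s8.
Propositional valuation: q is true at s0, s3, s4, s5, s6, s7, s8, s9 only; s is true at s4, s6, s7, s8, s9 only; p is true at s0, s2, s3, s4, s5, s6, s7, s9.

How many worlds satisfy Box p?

1

Recall that Box ψ holds at a world iff ψ holds at every accessible world, and Dia ψ holds iff ψ holds at some accessible world.
Let φ = Box p. Evaluate φ at each world:
  s0 (successors {s1, s2, s3, s4, s5, s8, s9}): φ is false.
  s1 (successors {s0, s2, s4, s6, s8, s9}): φ is false.
  s2 (successors {s0, s1, s3, s5, s7, s9}): φ is false.
  s3 (successors {s1, s2, s3, s4, s6, s9}): φ is false.
  s4 (successors {s0, s2, s4, s8, s9}): φ is false.
  s5 (successors {s0, s2, s4, s7, s8}): φ is false.
  s6 (successors {s0, s5, s6}): φ is true.
  s7 (successors {s0, s1, s2, s4, s8}): φ is false.
  s8 (successors {s0, s2, s3, s4, s5, s7, s8, s9}): φ is false.
  s9 (successors {s4, s5, s6, s8}): φ is false.
For instance, at s4:
  At s4: Box p requires p at every successor {s0, s2, s4, s8, s9}.
    p fails at s8, so Box p is false at s4.
Satisfying worlds: {s6}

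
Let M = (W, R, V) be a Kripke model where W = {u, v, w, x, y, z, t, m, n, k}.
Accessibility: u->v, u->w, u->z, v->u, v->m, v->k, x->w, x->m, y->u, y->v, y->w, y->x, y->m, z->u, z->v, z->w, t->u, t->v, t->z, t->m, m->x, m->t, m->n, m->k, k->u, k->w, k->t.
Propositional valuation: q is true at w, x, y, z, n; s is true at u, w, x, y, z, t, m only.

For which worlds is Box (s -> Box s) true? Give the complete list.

w, n

Let φ = Box (s -> Box s). Evaluate φ at each world:
  u (successors {v, w, z}): φ is false.
  v (successors {u, m, k}): φ is false.
  w (successors ∅): φ is true.
  x (successors {w, m}): φ is false.
  y (successors {u, v, w, x, m}): φ is false.
  z (successors {u, v, w}): φ is false.
  t (successors {u, v, z, m}): φ is false.
  m (successors {x, t, n, k}): φ is false.
  n (successors ∅): φ is true.
  k (successors {u, w, t}): φ is false.
For instance, at z:
  At z: Box (s -> Box s) requires s -> Box s at every successor {u, v, w}.
    s -> Box s fails at u, so Box (s -> Box s) is false at z.
      At u: s is true, Box s is false, so s -> Box s is false.
Satisfying worlds: {w, n}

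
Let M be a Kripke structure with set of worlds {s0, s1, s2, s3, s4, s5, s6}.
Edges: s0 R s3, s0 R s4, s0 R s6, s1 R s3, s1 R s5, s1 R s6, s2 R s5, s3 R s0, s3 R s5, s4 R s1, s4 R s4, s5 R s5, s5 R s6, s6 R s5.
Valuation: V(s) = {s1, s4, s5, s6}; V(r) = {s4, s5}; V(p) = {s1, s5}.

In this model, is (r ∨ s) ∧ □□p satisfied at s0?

No

At s0: r ∨ s is false, □□p is false, so (r ∨ s) ∧ □□p is false.
  At s0: □□p requires □p at every successor {s3, s4, s6}.
    □p fails at s3, so □□p is false at s0.
      At s3: □p requires p at every successor {s0, s5}.
        p fails at s0, so □p is false at s3.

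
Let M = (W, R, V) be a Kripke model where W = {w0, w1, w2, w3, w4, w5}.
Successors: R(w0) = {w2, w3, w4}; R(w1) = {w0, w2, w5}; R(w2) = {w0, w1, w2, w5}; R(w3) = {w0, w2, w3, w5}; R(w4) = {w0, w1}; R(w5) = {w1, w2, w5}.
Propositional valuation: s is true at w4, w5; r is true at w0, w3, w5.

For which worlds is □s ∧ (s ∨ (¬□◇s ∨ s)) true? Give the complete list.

none

Let φ = □s ∧ (s ∨ (¬□◇s ∨ s)). Evaluate φ at each world:
  w0 (successors {w2, w3, w4}): φ is false.
  w1 (successors {w0, w2, w5}): φ is false.
  w2 (successors {w0, w1, w2, w5}): φ is false.
  w3 (successors {w0, w2, w3, w5}): φ is false.
  w4 (successors {w0, w1}): φ is false.
  w5 (successors {w1, w2, w5}): φ is false.
For instance, at w0:
  At w0: □s is false, s ∨ (¬□◇s ∨ s) is true, so □s ∧ (s ∨ (¬□◇s ∨ s)) is false.
    At w0: □s requires s at every successor {w2, w3, w4}.
      s fails at w2, so □s is false at w0.
    At w0: s is false, ¬□◇s ∨ s is true, so s ∨ (¬□◇s ∨ s) is true.
      At w0: ¬□◇s is true, s is false, so ¬□◇s ∨ s is true.
Satisfying worlds: none.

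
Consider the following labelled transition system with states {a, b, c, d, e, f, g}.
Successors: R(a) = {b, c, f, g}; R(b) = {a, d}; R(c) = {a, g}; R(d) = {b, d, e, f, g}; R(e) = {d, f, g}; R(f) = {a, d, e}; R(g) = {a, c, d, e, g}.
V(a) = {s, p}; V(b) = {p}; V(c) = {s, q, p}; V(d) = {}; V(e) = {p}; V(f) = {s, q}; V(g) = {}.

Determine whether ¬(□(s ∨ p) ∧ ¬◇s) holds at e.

Yes

Recall that □ψ holds at a world iff ψ holds at every accessible world, and ◇ψ holds iff ψ holds at some accessible world.
At e: □(s ∨ p) ∧ ¬◇s is false, so ¬(□(s ∨ p) ∧ ¬◇s) is true.
  At e: □(s ∨ p) is false, ¬◇s is false, so □(s ∨ p) ∧ ¬◇s is false.
    At e: □(s ∨ p) requires s ∨ p at every successor {d, f, g}.
      s ∨ p fails at d, so □(s ∨ p) is false at e.
    At e: ◇s is true, so ¬◇s is false.
      At e: ◇s requires s at some successor in {d, f, g}.
        s holds at f, so ◇s is true at e.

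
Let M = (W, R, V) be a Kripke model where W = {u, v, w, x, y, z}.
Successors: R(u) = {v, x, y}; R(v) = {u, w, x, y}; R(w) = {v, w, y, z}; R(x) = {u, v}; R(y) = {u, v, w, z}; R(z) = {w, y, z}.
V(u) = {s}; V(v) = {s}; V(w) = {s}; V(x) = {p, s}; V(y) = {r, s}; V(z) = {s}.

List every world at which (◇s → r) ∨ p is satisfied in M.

x, y

Let φ = (◇s → r) ∨ p. Evaluate φ at each world:
  u (successors {v, x, y}): φ is false.
  v (successors {u, w, x, y}): φ is false.
  w (successors {v, w, y, z}): φ is false.
  x (successors {u, v}): φ is true.
  y (successors {u, v, w, z}): φ is true.
  z (successors {w, y, z}): φ is false.
For instance, at u:
  At u: ◇s → r is false, p is false, so (◇s → r) ∨ p is false.
    At u: ◇s is true, r is false, so ◇s → r is false.
      At u: ◇s requires s at some successor in {v, x, y}.
        s holds at v, so ◇s is true at u.
Satisfying worlds: {x, y}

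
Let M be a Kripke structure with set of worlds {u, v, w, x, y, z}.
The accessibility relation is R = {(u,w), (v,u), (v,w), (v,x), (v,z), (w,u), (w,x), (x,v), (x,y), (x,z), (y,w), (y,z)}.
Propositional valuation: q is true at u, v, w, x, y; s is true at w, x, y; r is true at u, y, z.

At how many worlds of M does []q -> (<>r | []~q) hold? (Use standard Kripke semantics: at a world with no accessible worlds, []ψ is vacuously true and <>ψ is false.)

5

Recall that []ψ holds at a world iff ψ holds at every accessible world, and <>ψ holds iff ψ holds at some accessible world.
Let φ = []q -> (<>r | []~q). Evaluate φ at each world:
  u (successors {w}): φ is false.
  v (successors {u, w, x, z}): φ is true.
  w (successors {u, x}): φ is true.
  x (successors {v, y, z}): φ is true.
  y (successors {w, z}): φ is true.
  z (successors ∅): φ is true.
For instance, at x:
  At x: []q is false, <>r | []~q is true, so []q -> (<>r | []~q) is true.
    At x: []q requires q at every successor {v, y, z}.
      q fails at z, so []q is false at x.
    At x: <>r is true, []~q is false, so <>r | []~q is true.
      At x: <>r requires r at some successor in {v, y, z}.
        r holds at y, so <>r is true at x.
      At x: []~q requires ~q at every successor {v, y, z}.
        ~q fails at v, so []~q is false at x.
Satisfying worlds: {v, w, x, y, z}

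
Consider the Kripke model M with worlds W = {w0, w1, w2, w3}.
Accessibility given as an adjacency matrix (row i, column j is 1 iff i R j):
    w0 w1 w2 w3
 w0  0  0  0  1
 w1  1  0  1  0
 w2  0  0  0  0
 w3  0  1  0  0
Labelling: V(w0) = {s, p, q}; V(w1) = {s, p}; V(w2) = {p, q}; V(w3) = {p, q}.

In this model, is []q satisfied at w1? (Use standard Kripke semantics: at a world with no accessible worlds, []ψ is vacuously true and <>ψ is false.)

Yes

Recall that []ψ holds at a world iff ψ holds at every accessible world, and <>ψ holds iff ψ holds at some accessible world.
At w1: []q requires q at every successor {w0, w2}.
  At w0: q is true.
  At w2: q is true.
So []q is true at w1.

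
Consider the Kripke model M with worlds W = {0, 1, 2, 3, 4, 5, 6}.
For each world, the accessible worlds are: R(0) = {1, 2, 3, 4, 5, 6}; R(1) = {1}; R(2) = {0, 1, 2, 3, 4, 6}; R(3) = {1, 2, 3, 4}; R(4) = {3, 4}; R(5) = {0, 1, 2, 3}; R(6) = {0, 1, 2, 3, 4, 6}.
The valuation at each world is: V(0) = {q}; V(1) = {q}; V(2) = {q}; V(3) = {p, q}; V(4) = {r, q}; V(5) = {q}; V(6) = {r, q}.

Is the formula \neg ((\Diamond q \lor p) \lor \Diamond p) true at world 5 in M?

At 5: (\Diamond q \lor p) \lor \Diamond p is true, so \neg ((\Diamond q \lor p) \lor \Diamond p) is false.
  At 5: \Diamond q \lor p is true, \Diamond p is true, so (\Diamond q \lor p) \lor \Diamond p is true.
    At 5: \Diamond q is true, p is false, so \Diamond q \lor p is true.
      At 5: \Diamond q requires q at some successor in {0, 1, 2, 3}.
        q holds at 0, so \Diamond q is true at 5.
    At 5: \Diamond p requires p at some successor in {0, 1, 2, 3}.
      p holds at 3, so \Diamond p is true at 5.

No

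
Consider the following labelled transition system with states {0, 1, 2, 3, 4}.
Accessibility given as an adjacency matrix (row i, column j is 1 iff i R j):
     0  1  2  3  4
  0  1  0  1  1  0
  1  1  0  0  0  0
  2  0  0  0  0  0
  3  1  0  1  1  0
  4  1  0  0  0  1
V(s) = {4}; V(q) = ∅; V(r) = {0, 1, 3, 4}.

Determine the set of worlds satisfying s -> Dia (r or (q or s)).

0, 1, 2, 3, 4

Let φ = s -> Dia (r or (q or s)). Evaluate φ at each world:
  0 (successors {0, 2, 3}): φ is true.
  1 (successors {0}): φ is true.
  2 (successors ∅): φ is true.
  3 (successors {0, 2, 3}): φ is true.
  4 (successors {0, 4}): φ is true.
For instance, at 4:
  At 4: s is true, Dia (r or (q or s)) is true, so s -> Dia (r or (q or s)) is true.
    At 4: Dia (r or (q or s)) requires r or (q or s) at some successor in {0, 4}.
      r or (q or s) holds at 0, so Dia (r or (q or s)) is true at 4.
Satisfying worlds: {0, 1, 2, 3, 4}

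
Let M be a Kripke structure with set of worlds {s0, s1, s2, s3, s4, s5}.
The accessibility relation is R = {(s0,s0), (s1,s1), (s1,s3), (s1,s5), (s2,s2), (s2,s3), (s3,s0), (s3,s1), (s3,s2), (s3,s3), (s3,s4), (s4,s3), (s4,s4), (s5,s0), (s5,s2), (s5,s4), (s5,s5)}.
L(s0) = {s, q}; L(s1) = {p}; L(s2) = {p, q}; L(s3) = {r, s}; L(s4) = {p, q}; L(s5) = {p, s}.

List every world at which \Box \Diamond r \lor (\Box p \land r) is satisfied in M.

Let φ = \Box \Diamond r \lor (\Box p \land r). Evaluate φ at each world:
  s0 (successors {s0}): φ is false.
  s1 (successors {s1, s3, s5}): φ is false.
  s2 (successors {s2, s3}): φ is true.
  s3 (successors {s0, s1, s2, s3, s4}): φ is false.
  s4 (successors {s3, s4}): φ is true.
  s5 (successors {s0, s2, s4, s5}): φ is false.
For instance, at s1:
  At s1: \Box \Diamond r is false, \Box p \land r is false, so \Box \Diamond r \lor (\Box p \land r) is false.
    At s1: \Box \Diamond r requires \Diamond r at every successor {s1, s3, s5}.
      \Diamond r fails at s5, so \Box \Diamond r is false at s1.
    At s1: \Box p is false, r is false, so \Box p \land r is false.
      At s1: \Box p requires p at every successor {s1, s3, s5}.
        p fails at s3, so \Box p is false at s1.
Satisfying worlds: {s2, s4}

s2, s4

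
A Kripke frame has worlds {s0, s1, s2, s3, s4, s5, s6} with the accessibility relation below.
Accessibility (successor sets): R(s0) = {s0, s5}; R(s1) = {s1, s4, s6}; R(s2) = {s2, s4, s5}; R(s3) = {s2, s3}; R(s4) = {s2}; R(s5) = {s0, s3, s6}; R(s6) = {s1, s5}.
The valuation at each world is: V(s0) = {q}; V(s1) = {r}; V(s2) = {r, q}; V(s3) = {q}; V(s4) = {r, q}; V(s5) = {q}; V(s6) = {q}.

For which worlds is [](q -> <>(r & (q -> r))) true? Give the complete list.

s1, s3, s4

Let φ = [](q -> <>(r & (q -> r))). Evaluate φ at each world:
  s0 (successors {s0, s5}): φ is false.
  s1 (successors {s1, s4, s6}): φ is true.
  s2 (successors {s2, s4, s5}): φ is false.
  s3 (successors {s2, s3}): φ is true.
  s4 (successors {s2}): φ is true.
  s5 (successors {s0, s3, s6}): φ is false.
  s6 (successors {s1, s5}): φ is false.
For instance, at s2:
  At s2: [](q -> <>(r & (q -> r))) requires q -> <>(r & (q -> r)) at every successor {s2, s4, s5}.
    q -> <>(r & (q -> r)) fails at s5, so [](q -> <>(r & (q -> r))) is false at s2.
      At s5: q is true, <>(r & (q -> r)) is false, so q -> <>(r & (q -> r)) is false.
Satisfying worlds: {s1, s3, s4}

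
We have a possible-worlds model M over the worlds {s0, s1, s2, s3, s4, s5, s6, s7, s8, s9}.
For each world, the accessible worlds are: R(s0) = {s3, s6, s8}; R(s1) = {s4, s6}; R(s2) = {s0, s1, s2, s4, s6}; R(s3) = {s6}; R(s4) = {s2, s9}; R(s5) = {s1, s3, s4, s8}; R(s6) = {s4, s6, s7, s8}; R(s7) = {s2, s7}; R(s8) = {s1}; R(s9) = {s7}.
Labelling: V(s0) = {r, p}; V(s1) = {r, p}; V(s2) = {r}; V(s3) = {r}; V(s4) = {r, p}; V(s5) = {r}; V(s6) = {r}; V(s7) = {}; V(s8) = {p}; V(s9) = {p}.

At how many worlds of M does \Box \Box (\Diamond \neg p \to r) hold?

Let φ = \Box \Box (\Diamond \neg p \to r). Evaluate φ at each world:
  s0 (successors {s3, s6, s8}): φ is false.
  s1 (successors {s4, s6}): φ is false.
  s2 (successors {s0, s1, s2, s4, s6}): φ is false.
  s3 (successors {s6}): φ is false.
  s4 (successors {s2, s9}): φ is false.
  s5 (successors {s1, s3, s4, s8}): φ is false.
  s6 (successors {s4, s6, s7, s8}): φ is false.
  s7 (successors {s2, s7}): φ is false.
  s8 (successors {s1}): φ is true.
  s9 (successors {s7}): φ is false.
For instance, at s1:
  At s1: \Box \Box (\Diamond \neg p \to r) requires \Box (\Diamond \neg p \to r) at every successor {s4, s6}.
    \Box (\Diamond \neg p \to r) fails at s4, so \Box \Box (\Diamond \neg p \to r) is false at s1.
      At s4: \Box (\Diamond \neg p \to r) requires \Diamond \neg p \to r at every successor {s2, s9}.
        \Diamond \neg p \to r fails at s9, so \Box (\Diamond \neg p \to r) is false at s4.
Satisfying worlds: {s8}

1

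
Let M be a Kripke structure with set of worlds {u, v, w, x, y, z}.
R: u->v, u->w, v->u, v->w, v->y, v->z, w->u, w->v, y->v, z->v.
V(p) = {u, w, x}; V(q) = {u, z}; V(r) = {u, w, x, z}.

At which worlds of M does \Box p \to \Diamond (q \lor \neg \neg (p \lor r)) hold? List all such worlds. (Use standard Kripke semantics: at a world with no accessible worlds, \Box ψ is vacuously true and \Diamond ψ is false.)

Let φ = \Box p \to \Diamond (q \lor \neg \neg (p \lor r)). Evaluate φ at each world:
  u (successors {v, w}): φ is true.
  v (successors {u, w, y, z}): φ is true.
  w (successors {u, v}): φ is true.
  x (successors ∅): φ is false.
  y (successors {v}): φ is true.
  z (successors {v}): φ is true.
For instance, at v:
  At v: \Box p is false, \Diamond (q \lor \neg \neg (p \lor r)) is true, so \Box p \to \Diamond (q \lor \neg \neg (p \lor r)) is true.
    At v: \Box p requires p at every successor {u, w, y, z}.
      p fails at y, so \Box p is false at v.
    At v: \Diamond (q \lor \neg \neg (p \lor r)) requires q \lor \neg \neg (p \lor r) at some successor in {u, w, y, z}.
      q \lor \neg \neg (p \lor r) holds at u, so \Diamond (q \lor \neg \neg (p \lor r)) is true at v.
Satisfying worlds: {u, v, w, y, z}

u, v, w, y, z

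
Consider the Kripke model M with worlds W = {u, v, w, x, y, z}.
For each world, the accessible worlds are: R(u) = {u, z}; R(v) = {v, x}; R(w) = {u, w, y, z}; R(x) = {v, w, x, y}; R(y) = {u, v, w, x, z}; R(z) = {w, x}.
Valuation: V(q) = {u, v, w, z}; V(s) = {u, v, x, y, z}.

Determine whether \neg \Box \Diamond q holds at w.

At w: \Box \Diamond q is true, so \neg \Box \Diamond q is false.
  At w: \Box \Diamond q requires \Diamond q at every successor {u, w, y, z}.
    At u: \Diamond q is true.
    At w: \Diamond q is true.
    At y: \Diamond q is true.
    At z: \Diamond q is true.
  So \Box \Diamond q is true at w.

No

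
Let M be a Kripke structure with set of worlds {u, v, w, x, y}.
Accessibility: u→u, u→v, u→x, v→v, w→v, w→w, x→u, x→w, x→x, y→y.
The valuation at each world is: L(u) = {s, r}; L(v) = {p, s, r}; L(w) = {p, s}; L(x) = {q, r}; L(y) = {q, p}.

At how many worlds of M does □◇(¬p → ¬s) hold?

Let φ = □◇(¬p → ¬s). Evaluate φ at each world:
  u (successors {u, v, x}): φ is true.
  v (successors {v}): φ is true.
  w (successors {v, w}): φ is true.
  x (successors {u, w, x}): φ is true.
  y (successors {y}): φ is true.
For instance, at y:
  At y: □◇(¬p → ¬s) requires ◇(¬p → ¬s) at every successor {y}.
      At y: ◇(¬p → ¬s) requires ¬p → ¬s at some successor in {y}.
        ¬p → ¬s holds at y, so ◇(¬p → ¬s) is true at y.
  So □◇(¬p → ¬s) is true at y.
Satisfying worlds: {u, v, w, x, y}

5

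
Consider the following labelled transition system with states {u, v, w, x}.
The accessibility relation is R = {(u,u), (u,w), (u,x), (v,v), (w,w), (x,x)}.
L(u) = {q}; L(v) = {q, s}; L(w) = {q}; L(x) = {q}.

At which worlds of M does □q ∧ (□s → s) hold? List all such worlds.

Let φ = □q ∧ (□s → s). Evaluate φ at each world:
  u (successors {u, w, x}): φ is true.
  v (successors {v}): φ is true.
  w (successors {w}): φ is true.
  x (successors {x}): φ is true.
For instance, at x:
  At x: □q is true, □s → s is true, so □q ∧ (□s → s) is true.
    At x: □q requires q at every successor {x}.
      At x: q is true.
    So □q is true at x.
    At x: □s is false, s is false, so □s → s is true.
      At x: □s requires s at every successor {x}.
        s fails at x, so □s is false at x.
Satisfying worlds: {u, v, w, x}

u, v, w, x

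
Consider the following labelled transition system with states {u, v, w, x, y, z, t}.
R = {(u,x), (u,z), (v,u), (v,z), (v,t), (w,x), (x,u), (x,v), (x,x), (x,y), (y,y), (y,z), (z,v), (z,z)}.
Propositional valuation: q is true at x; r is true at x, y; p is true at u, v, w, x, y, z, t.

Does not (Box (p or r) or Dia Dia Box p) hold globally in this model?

Let φ = not (Box (p or r) or Dia Dia Box p). Evaluate φ at each world:
  u (successors {x, z}): φ is false.
  v (successors {u, z, t}): φ is false.
  w (successors {x}): φ is false.
  x (successors {u, v, x, y}): φ is false.
  y (successors {y, z}): φ is false.
  z (successors {v, z}): φ is false.
  t (successors ∅): φ is false.
Detail at u (counterexample):
  At u: Box (p or r) or Dia Dia Box p is true, so not (Box (p or r) or Dia Dia Box p) is false.
    At u: Box (p or r) is true, Dia Dia Box p is true, so Box (p or r) or Dia Dia Box p is true.
      At u: Box (p or r) requires p or r at every successor {x, z}.
        At x: p or r is true.
        At z: p or r is true.
      So Box (p or r) is true at u.
      At u: Dia Dia Box p requires Dia Box p at some successor in {x, z}.
        Dia Box p holds at x, so Dia Dia Box p is true at u.

No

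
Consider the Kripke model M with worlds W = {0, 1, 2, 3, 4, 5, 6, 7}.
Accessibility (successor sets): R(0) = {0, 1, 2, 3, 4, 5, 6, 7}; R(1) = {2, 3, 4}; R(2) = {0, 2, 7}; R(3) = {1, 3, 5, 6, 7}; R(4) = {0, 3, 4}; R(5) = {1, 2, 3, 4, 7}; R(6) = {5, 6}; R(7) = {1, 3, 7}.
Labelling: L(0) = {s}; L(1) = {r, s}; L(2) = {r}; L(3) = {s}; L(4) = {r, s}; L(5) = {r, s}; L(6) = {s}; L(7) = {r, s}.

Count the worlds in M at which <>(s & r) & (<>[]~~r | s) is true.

Recall that []ψ holds at a world iff ψ holds at every accessible world, and <>ψ holds iff ψ holds at some accessible world.
Let φ = <>(s & r) & (<>[]~~r | s). Evaluate φ at each world:
  0 (successors {0, 1, 2, 3, 4, 5, 6, 7}): φ is true.
  1 (successors {2, 3, 4}): φ is true.
  2 (successors {0, 2, 7}): φ is false.
  3 (successors {1, 3, 5, 6, 7}): φ is true.
  4 (successors {0, 3, 4}): φ is true.
  5 (successors {1, 2, 3, 4, 7}): φ is true.
  6 (successors {5, 6}): φ is true.
  7 (successors {1, 3, 7}): φ is true.
For instance, at 0:
  At 0: <>(s & r) is true, <>[]~~r | s is true, so <>(s & r) & (<>[]~~r | s) is true.
    At 0: <>(s & r) requires s & r at some successor in {0, 1, 2, 3, 4, 5, 6, 7}.
      s & r holds at 1, so <>(s & r) is true at 0.
    At 0: <>[]~~r is false, s is true, so <>[]~~r | s is true.
      At 0: <>[]~~r requires []~~r at some successor in {0, 1, 2, 3, 4, 5, 6, 7}.
        At 0: []~~r is false.
        At 1: []~~r is false.
        At 2: []~~r is false.
        At 3: []~~r is false.
        At 4: []~~r is false.
        At 5: []~~r is false.
        At 6: []~~r is false.
        At 7: []~~r is false.
      So <>[]~~r is false at 0.
Satisfying worlds: {0, 1, 3, 4, 5, 6, 7}

7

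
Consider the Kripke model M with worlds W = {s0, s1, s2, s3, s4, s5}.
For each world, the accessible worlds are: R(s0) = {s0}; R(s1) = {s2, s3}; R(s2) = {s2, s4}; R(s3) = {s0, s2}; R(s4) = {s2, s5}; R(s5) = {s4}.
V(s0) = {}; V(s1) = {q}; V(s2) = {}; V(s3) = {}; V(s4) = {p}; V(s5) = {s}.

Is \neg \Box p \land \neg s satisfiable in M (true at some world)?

Recall that \Box ψ holds at a world iff ψ holds at every accessible world, and \Diamond ψ holds iff ψ holds at some accessible world.
Let φ = \neg \Box p \land \neg s. Evaluate φ at each world:
  s0 (successors {s0}): φ is true.
  s1 (successors {s2, s3}): φ is true.
  s2 (successors {s2, s4}): φ is true.
  s3 (successors {s0, s2}): φ is true.
  s4 (successors {s2, s5}): φ is true.
  s5 (successors {s4}): φ is false.
Detail at s0 (witness):
  At s0: \neg \Box p is true, \neg s is true, so \neg \Box p \land \neg s is true.
    At s0: \Box p is false, so \neg \Box p is true.
      At s0: \Box p requires p at every successor {s0}.
        p fails at s0, so \Box p is false at s0.

Yes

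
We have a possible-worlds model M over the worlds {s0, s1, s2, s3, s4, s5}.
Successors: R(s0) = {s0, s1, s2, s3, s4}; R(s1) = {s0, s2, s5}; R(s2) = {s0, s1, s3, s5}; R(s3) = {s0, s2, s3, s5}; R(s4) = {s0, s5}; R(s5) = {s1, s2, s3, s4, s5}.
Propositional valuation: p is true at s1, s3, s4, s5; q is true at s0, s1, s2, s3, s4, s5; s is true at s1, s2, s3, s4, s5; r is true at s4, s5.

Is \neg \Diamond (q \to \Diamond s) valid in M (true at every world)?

No

Let φ = \neg \Diamond (q \to \Diamond s). Evaluate φ at each world:
  s0 (successors {s0, s1, s2, s3, s4}): φ is false.
  s1 (successors {s0, s2, s5}): φ is false.
  s2 (successors {s0, s1, s3, s5}): φ is false.
  s3 (successors {s0, s2, s3, s5}): φ is false.
  s4 (successors {s0, s5}): φ is false.
  s5 (successors {s1, s2, s3, s4, s5}): φ is false.
Detail at s0 (counterexample):
  At s0: \Diamond (q \to \Diamond s) is true, so \neg \Diamond (q \to \Diamond s) is false.
    At s0: \Diamond (q \to \Diamond s) requires q \to \Diamond s at some successor in {s0, s1, s2, s3, s4}.
      q \to \Diamond s holds at s0, so \Diamond (q \to \Diamond s) is true at s0.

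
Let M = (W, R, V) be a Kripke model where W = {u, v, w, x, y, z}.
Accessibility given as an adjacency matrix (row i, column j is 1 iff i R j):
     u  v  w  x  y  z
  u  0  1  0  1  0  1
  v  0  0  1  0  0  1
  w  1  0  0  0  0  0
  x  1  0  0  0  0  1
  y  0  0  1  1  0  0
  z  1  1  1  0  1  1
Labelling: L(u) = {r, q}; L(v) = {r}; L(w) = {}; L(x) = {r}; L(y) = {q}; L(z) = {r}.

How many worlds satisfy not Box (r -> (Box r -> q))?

Recall that Box ψ holds at a world iff ψ holds at every accessible world, and Dia ψ holds iff ψ holds at some accessible world.
Let φ = not Box (r -> (Box r -> q)). Evaluate φ at each world:
  u (successors {v, x, z}): φ is true.
  v (successors {w, z}): φ is false.
  w (successors {u}): φ is false.
  x (successors {u, z}): φ is false.
  y (successors {w, x}): φ is true.
  z (successors {u, v, w, y, z}): φ is false.
For instance, at y:
  At y: Box (r -> (Box r -> q)) is false, so not Box (r -> (Box r -> q)) is true.
    At y: Box (r -> (Box r -> q)) requires r -> (Box r -> q) at every successor {w, x}.
      r -> (Box r -> q) fails at x, so Box (r -> (Box r -> q)) is false at y.
Satisfying worlds: {u, y}

2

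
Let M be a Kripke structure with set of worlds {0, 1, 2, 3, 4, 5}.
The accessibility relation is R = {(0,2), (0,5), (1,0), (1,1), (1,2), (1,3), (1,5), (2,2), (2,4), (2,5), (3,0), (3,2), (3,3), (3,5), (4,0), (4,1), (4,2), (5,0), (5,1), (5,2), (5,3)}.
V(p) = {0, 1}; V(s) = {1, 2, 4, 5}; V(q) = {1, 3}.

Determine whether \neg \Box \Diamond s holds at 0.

At 0: \Box \Diamond s is true, so \neg \Box \Diamond s is false.
  At 0: \Box \Diamond s requires \Diamond s at every successor {2, 5}.
      At 2: \Diamond s requires s at some successor in {2, 4, 5}.
        s holds at 2, so \Diamond s is true at 2.
      At 5: \Diamond s requires s at some successor in {0, 1, 2, 3}.
        s holds at 1, so \Diamond s is true at 5.
  So \Box \Diamond s is true at 0.

No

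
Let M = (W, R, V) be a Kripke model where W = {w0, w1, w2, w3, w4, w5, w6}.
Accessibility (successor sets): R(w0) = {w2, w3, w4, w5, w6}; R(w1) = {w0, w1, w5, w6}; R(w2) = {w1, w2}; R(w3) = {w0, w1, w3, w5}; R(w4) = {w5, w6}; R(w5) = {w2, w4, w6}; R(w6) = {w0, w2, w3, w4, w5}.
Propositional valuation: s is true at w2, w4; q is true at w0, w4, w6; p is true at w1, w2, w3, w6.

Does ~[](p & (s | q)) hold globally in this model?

Yes

Let φ = ~[](p & (s | q)). Evaluate φ at each world:
  w0 (successors {w2, w3, w4, w5, w6}): φ is true.
  w1 (successors {w0, w1, w5, w6}): φ is true.
  w2 (successors {w1, w2}): φ is true.
  w3 (successors {w0, w1, w3, w5}): φ is true.
  w4 (successors {w5, w6}): φ is true.
  w5 (successors {w2, w4, w6}): φ is true.
  w6 (successors {w0, w2, w3, w4, w5}): φ is true.
For instance, at w1:
  At w1: [](p & (s | q)) is false, so ~[](p & (s | q)) is true.
    At w1: [](p & (s | q)) requires p & (s | q) at every successor {w0, w1, w5, w6}.
      p & (s | q) fails at w0, so [](p & (s | q)) is false at w1.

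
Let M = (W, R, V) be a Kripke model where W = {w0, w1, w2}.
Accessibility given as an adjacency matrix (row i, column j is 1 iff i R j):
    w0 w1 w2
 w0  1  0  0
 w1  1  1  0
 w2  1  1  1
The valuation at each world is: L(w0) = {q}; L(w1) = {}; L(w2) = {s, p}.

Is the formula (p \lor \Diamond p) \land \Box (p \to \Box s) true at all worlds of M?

No

Let φ = (p \lor \Diamond p) \land \Box (p \to \Box s). Evaluate φ at each world:
  w0 (successors {w0}): φ is false.
  w1 (successors {w0, w1}): φ is false.
  w2 (successors {w0, w1, w2}): φ is false.
Detail at w0 (counterexample):
  At w0: p \lor \Diamond p is false, \Box (p \to \Box s) is true, so (p \lor \Diamond p) \land \Box (p \to \Box s) is false.
    At w0: p is false, \Diamond p is false, so p \lor \Diamond p is false.
      At w0: \Diamond p requires p at some successor in {w0}.
        At w0: p is false.
      So \Diamond p is false at w0.
    At w0: \Box (p \to \Box s) requires p \to \Box s at every successor {w0}.
      At w0: p \to \Box s is true.
    So \Box (p \to \Box s) is true at w0.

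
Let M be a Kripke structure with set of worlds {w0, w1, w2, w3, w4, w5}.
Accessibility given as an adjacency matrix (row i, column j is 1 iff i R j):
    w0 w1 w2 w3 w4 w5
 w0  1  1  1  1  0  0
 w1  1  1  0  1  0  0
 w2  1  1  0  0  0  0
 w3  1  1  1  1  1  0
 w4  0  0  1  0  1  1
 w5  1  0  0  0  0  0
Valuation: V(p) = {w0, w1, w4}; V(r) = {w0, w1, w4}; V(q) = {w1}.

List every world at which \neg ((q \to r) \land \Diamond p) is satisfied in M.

Let φ = \neg ((q \to r) \land \Diamond p). Evaluate φ at each world:
  w0 (successors {w0, w1, w2, w3}): φ is false.
  w1 (successors {w0, w1, w3}): φ is false.
  w2 (successors {w0, w1}): φ is false.
  w3 (successors {w0, w1, w2, w3, w4}): φ is false.
  w4 (successors {w2, w4, w5}): φ is false.
  w5 (successors {w0}): φ is false.
For instance, at w5:
  At w5: (q \to r) \land \Diamond p is true, so \neg ((q \to r) \land \Diamond p) is false.
    At w5: q \to r is true, \Diamond p is true, so (q \to r) \land \Diamond p is true.
      At w5: \Diamond p requires p at some successor in {w0}.
        p holds at w0, so \Diamond p is true at w5.
Satisfying worlds: none.

none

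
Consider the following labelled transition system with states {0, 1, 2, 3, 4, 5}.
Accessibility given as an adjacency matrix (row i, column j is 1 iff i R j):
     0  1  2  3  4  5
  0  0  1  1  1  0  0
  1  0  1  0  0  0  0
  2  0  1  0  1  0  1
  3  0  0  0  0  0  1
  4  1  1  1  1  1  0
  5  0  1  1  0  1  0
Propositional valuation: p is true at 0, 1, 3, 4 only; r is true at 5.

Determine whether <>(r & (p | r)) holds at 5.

At 5: <>(r & (p | r)) requires r & (p | r) at some successor in {1, 2, 4}.
  At 1: r & (p | r) is false.
  At 2: r & (p | r) is false.
  At 4: r & (p | r) is false.
So <>(r & (p | r)) is false at 5.

No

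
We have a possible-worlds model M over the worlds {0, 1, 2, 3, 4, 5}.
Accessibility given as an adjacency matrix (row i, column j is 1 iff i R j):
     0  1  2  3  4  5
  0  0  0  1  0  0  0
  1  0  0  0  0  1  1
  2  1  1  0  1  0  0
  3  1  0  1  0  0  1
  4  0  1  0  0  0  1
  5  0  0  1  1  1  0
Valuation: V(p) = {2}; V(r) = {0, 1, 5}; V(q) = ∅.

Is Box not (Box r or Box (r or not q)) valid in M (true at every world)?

No

Let φ = Box not (Box r or Box (r or not q)). Evaluate φ at each world:
  0 (successors {2}): φ is false.
  1 (successors {4, 5}): φ is false.
  2 (successors {0, 1, 3}): φ is false.
  3 (successors {0, 2, 5}): φ is false.
  4 (successors {1, 5}): φ is false.
  5 (successors {2, 3, 4}): φ is false.
Detail at 0 (counterexample):
  At 0: Box not (Box r or Box (r or not q)) requires not (Box r or Box (r or not q)) at every successor {2}.
    not (Box r or Box (r or not q)) fails at 2, so Box not (Box r or Box (r or not q)) is false at 0.
      At 2: Box r or Box (r or not q) is true, so not (Box r or Box (r or not q)) is false.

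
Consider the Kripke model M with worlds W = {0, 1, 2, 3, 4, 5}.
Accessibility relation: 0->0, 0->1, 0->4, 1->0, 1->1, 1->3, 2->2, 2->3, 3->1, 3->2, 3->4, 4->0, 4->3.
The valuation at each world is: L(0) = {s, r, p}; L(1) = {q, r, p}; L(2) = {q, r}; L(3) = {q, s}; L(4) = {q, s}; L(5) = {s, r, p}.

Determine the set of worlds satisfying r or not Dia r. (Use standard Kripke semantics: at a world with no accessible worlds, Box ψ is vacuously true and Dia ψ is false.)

0, 1, 2, 5

Let φ = r or not Dia r. Evaluate φ at each world:
  0 (successors {0, 1, 4}): φ is true.
  1 (successors {0, 1, 3}): φ is true.
  2 (successors {2, 3}): φ is true.
  3 (successors {1, 2, 4}): φ is false.
  4 (successors {0, 3}): φ is false.
  5 (successors ∅): φ is true.
For instance, at 2:
  At 2: r is true, not Dia r is false, so r or not Dia r is true.
    At 2: Dia r is true, so not Dia r is false.
      At 2: Dia r requires r at some successor in {2, 3}.
        r holds at 2, so Dia r is true at 2.
Satisfying worlds: {0, 1, 2, 5}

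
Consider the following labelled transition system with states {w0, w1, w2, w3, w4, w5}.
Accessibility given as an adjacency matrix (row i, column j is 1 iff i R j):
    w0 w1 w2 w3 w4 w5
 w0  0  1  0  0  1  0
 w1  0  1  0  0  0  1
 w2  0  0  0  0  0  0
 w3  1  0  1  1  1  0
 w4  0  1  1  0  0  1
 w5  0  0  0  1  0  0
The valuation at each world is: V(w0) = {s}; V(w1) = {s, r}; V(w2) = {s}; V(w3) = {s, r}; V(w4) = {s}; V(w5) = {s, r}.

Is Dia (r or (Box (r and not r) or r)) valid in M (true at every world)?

No

Recall that Box ψ holds at a world iff ψ holds at every accessible world, and Dia ψ holds iff ψ holds at some accessible world.
Let φ = Dia (r or (Box (r and not r) or r)). Evaluate φ at each world:
  w0 (successors {w1, w4}): φ is true.
  w1 (successors {w1, w5}): φ is true.
  w2 (successors ∅): φ is false.
  w3 (successors {w0, w2, w3, w4}): φ is true.
  w4 (successors {w1, w2, w5}): φ is true.
  w5 (successors {w3}): φ is true.
Detail at w2 (counterexample):
  At w2: no accessible worlds, so Dia (r or (Box (r and not r) or r)) is false.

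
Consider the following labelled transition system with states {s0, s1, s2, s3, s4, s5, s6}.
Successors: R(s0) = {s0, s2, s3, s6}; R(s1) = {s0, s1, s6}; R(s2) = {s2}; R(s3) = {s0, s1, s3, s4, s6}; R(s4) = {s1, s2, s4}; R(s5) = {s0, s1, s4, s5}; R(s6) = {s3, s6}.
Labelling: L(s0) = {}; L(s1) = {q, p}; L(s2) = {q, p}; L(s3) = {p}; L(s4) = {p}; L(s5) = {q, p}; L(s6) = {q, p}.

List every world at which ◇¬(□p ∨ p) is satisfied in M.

Let φ = ◇¬(□p ∨ p). Evaluate φ at each world:
  s0 (successors {s0, s2, s3, s6}): φ is true.
  s1 (successors {s0, s1, s6}): φ is true.
  s2 (successors {s2}): φ is false.
  s3 (successors {s0, s1, s3, s4, s6}): φ is true.
  s4 (successors {s1, s2, s4}): φ is false.
  s5 (successors {s0, s1, s4, s5}): φ is true.
  s6 (successors {s3, s6}): φ is false.
For instance, at s2:
  At s2: ◇¬(□p ∨ p) requires ¬(□p ∨ p) at some successor in {s2}.
    At s2: ¬(□p ∨ p) is false.
  So ◇¬(□p ∨ p) is false at s2.
Satisfying worlds: {s0, s1, s3, s5}

s0, s1, s3, s5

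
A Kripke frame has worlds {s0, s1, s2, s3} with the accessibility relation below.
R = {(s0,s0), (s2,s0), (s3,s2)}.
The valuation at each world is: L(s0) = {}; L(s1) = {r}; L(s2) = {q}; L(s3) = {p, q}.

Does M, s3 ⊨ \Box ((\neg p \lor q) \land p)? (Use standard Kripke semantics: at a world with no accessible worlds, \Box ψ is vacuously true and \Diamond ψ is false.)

No

At s3: \Box ((\neg p \lor q) \land p) requires (\neg p \lor q) \land p at every successor {s2}.
  (\neg p \lor q) \land p fails at s2, so \Box ((\neg p \lor q) \land p) is false at s3.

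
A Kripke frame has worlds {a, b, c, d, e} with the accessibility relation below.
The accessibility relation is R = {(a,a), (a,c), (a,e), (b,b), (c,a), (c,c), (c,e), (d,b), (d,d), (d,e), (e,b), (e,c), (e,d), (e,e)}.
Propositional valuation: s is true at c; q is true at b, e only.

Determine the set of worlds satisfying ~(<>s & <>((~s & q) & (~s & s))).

Let φ = ~(<>s & <>((~s & q) & (~s & s))). Evaluate φ at each world:
  a (successors {a, c, e}): φ is true.
  b (successors {b}): φ is true.
  c (successors {a, c, e}): φ is true.
  d (successors {b, d, e}): φ is true.
  e (successors {b, c, d, e}): φ is true.
For instance, at c:
  At c: <>s & <>((~s & q) & (~s & s)) is false, so ~(<>s & <>((~s & q) & (~s & s))) is true.
    At c: <>s is true, <>((~s & q) & (~s & s)) is false, so <>s & <>((~s & q) & (~s & s)) is false.
      At c: <>s requires s at some successor in {a, c, e}.
        s holds at c, so <>s is true at c.
      At c: <>((~s & q) & (~s & s)) requires (~s & q) & (~s & s) at some successor in {a, c, e}.
        At a: (~s & q) & (~s & s) is false.
        At c: (~s & q) & (~s & s) is false.
        At e: (~s & q) & (~s & s) is false.
      So <>((~s & q) & (~s & s)) is false at c.
Satisfying worlds: {a, b, c, d, e}

a, b, c, d, e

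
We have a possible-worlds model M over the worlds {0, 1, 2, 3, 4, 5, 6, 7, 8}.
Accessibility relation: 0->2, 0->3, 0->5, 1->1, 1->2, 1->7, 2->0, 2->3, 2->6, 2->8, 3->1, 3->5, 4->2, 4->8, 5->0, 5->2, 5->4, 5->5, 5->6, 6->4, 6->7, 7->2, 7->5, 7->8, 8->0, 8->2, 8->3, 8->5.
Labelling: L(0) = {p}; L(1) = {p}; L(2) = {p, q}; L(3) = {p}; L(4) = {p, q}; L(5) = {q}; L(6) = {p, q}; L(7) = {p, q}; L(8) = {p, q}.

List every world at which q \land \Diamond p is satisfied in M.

Recall that \Diamond ψ holds at a world iff ψ holds at some accessible world.
Let φ = q \land \Diamond p. Evaluate φ at each world:
  0 (successors {2, 3, 5}): φ is false.
  1 (successors {1, 2, 7}): φ is false.
  2 (successors {0, 3, 6, 8}): φ is true.
  3 (successors {1, 5}): φ is false.
  4 (successors {2, 8}): φ is true.
  5 (successors {0, 2, 4, 5, 6}): φ is true.
  6 (successors {4, 7}): φ is true.
  7 (successors {2, 5, 8}): φ is true.
  8 (successors {0, 2, 3, 5}): φ is true.
For instance, at 6:
  At 6: q is true, \Diamond p is true, so q \land \Diamond p is true.
    At 6: \Diamond p requires p at some successor in {4, 7}.
      p holds at 4, so \Diamond p is true at 6.
Satisfying worlds: {2, 4, 5, 6, 7, 8}

2, 4, 5, 6, 7, 8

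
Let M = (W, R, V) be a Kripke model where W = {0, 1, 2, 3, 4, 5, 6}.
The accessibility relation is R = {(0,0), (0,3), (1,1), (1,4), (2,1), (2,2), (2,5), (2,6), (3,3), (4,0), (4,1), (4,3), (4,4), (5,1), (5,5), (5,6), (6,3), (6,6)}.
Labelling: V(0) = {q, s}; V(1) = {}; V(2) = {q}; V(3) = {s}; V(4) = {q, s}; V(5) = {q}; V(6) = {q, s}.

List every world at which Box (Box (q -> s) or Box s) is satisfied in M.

0, 1, 3, 4, 6

Recall that Box ψ holds at a world iff ψ holds at every accessible world, and Dia ψ holds iff ψ holds at some accessible world.
Let φ = Box (Box (q -> s) or Box s). Evaluate φ at each world:
  0 (successors {0, 3}): φ is true.
  1 (successors {1, 4}): φ is true.
  2 (successors {1, 2, 5, 6}): φ is false.
  3 (successors {3}): φ is true.
  4 (successors {0, 1, 3, 4}): φ is true.
  5 (successors {1, 5, 6}): φ is false.
  6 (successors {3, 6}): φ is true.
For instance, at 4:
  At 4: Box (Box (q -> s) or Box s) requires Box (q -> s) or Box s at every successor {0, 1, 3, 4}.
    At 0: Box (q -> s) or Box s is true.
    At 1: Box (q -> s) or Box s is true.
    At 3: Box (q -> s) or Box s is true.
    At 4: Box (q -> s) or Box s is true.
  So Box (Box (q -> s) or Box s) is true at 4.
Satisfying worlds: {0, 1, 3, 4, 6}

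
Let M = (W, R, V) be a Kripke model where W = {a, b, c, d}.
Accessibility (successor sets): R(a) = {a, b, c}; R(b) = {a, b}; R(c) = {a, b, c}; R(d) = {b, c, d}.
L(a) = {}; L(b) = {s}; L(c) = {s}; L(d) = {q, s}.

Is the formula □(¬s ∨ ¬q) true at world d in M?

At d: □(¬s ∨ ¬q) requires ¬s ∨ ¬q at every successor {b, c, d}.
  ¬s ∨ ¬q fails at d, so □(¬s ∨ ¬q) is false at d.

No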